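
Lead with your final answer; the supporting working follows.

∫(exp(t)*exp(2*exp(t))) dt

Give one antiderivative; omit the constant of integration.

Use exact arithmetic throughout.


The answer is exp(2*exp(t))/2.
Step 1. Substitute u = exp(t), turning ∫(exp(t)*exp(2*exp(t))) dt into ∫(exp(2*u)) du: now ∫(exp(2*u)) du.
Step 2. Evaluate the standard form: now exp(2*u)/2.
Step 3. Substitute back u = exp(t): now exp(2*exp(t))/2.
Answer: exp(2*exp(t))/2.


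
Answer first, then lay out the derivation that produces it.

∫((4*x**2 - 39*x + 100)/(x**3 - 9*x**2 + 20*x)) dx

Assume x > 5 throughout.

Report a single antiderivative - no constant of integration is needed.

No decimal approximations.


The answer is 5*log(x) + log(x - 5) - 2*log(x - 4).
Step 1. Decompose ∫((4*x**2 - 39*x + 100)/(x**3 - 9*x**2 + 20*x)) dx by partial fractions, (4*x**2 - 39*x + 100)/(x**3 - 9*x**2 + 20*x) = -2/(x - 4) + 1/(x - 5) + 5/x: now ∫(5/x) dx + ∫(1/(x - 5)) dx + ∫(-2/(x - 4)) dx.
Step 2. Evaluate the standard form [assuming x > 4]: now -2*log(x - 4) + ∫(5/x) dx + ∫(1/(x - 5)) dx.
Step 3. Evaluate the standard form [assuming x > 5]: now log(x - 5) - 2*log(x - 4) + ∫(5/x) dx.
Step 4. Evaluate the standard form [assuming x > 0]: now 5*log(x) + log(x - 5) - 2*log(x - 4).
Answer: 5*log(x) + log(x - 5) - 2*log(x - 4).


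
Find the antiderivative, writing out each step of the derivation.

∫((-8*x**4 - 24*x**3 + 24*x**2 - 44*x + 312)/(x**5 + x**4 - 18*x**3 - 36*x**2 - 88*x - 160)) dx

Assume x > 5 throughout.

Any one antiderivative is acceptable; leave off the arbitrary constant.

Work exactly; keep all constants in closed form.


Step 1. Decompose ∫((-8*x**4 - 24*x**3 + 24*x**2 - 44*x + 312)/(x**5 + x**4 - 18*x**3 - 36*x**2 - 88*x - 160)) dx by partial fractions, (-8*x**4 - 24*x**3 + 24*x**2 - 44*x + 312)/(x**5 + x**4 - 18*x**3 - 36*x**2 - 88*x - 160) = -2/(x**2 + 4) + 1/(x + 4) - 5/(x + 2) - 4/(x - 5): now ∫(-4/(x - 5)) dx + ∫(-5/(x + 2)) dx + ∫(1/(x + 4)) dx + ∫(-2/(x**2 + 4)) dx.
Step 2. Evaluate the standard form [assuming x > -4]: now log(x + 4) + ∫(-4/(x - 5)) dx + ∫(-5/(x + 2)) dx + ∫(-2/(x**2 + 4)) dx.
Step 3. Evaluate the standard form [assuming x > 5]: now -4*log(x - 5) + log(x + 4) + ∫(-5/(x + 2)) dx + ∫(-2/(x**2 + 4)) dx.
Step 4. Evaluate the standard form [assuming x > -2]: now -4*log(x - 5) - 5*log(x + 2) + log(x + 4) + ∫(-2/(x**2 + 4)) dx.
Step 5. Evaluate the standard form: now -4*log(x - 5) - 5*log(x + 2) + log(x + 4) - atan(x/2).
Answer: -4*log(x - 5) - 5*log(x + 2) + log(x + 4) - atan(x/2).


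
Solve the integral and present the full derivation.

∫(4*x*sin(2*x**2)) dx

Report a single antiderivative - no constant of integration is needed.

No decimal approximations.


Step 1. Substitute u = x**2, turning ∫(4*x*sin(2*x**2)) dx into ∫(2*sin(2*u)) du: now ∫(2*sin(2*u)) du.
Step 2. Evaluate the standard form: now -cos(2*u).
Step 3. Substitute back u = x**2: now -cos(2*x**2).
Answer: -cos(2*x**2).


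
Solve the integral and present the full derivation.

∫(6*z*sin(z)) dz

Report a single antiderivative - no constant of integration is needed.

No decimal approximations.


Step 1. Integrate ∫(6*z*sin(z)) dz by parts with u = z, dv = (6*sin(z)) dz, so v = -6*cos(z): now -6*z*cos(z) + ∫(6*cos(z)) dz.
Step 2. Evaluate the standard form: now -6*z*cos(z) + 6*sin(z).
Answer: -6*z*cos(z) + 6*sin(z).


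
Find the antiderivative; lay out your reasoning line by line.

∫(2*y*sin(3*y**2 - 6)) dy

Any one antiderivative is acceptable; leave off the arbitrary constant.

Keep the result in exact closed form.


Step 1. Substitute u = y**2 - 2, turning ∫(2*y*sin(3*y**2 - 6)) dy into ∫(sin(3*u)) du: now ∫(sin(3*u)) du.
Step 2. Evaluate the standard form: now -cos(3*u)/3.
Step 3. Substitute back u = y**2 - 2: now -cos(3*y**2 - 6)/3.
Answer: -cos(3*y**2 - 6)/3.


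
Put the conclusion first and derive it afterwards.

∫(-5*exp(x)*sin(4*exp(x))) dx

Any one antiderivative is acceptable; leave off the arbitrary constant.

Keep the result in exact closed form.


The answer is 5*cos(4*exp(x))/4.
Step 1. Substitute u = exp(x), turning ∫(-5*exp(x)*sin(4*exp(x))) dx into ∫(-5*sin(4*u)) du: now ∫(-5*sin(4*u)) du.
Step 2. Evaluate the standard form: now 5*cos(4*u)/4.
Step 3. Substitute back u = exp(x): now 5*cos(4*exp(x))/4.
Answer: 5*cos(4*exp(x))/4.


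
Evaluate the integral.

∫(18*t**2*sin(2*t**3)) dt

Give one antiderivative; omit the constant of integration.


Answer: -3*cos(2*t**3).


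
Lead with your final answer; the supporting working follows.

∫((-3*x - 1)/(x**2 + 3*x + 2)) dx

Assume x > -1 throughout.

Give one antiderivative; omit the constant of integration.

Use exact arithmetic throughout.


The answer is 2*log(x + 1) - 5*log(x + 2).
Step 1. Decompose ∫((-3*x - 1)/(x**2 + 3*x + 2)) dx by partial fractions, (-3*x - 1)/(x**2 + 3*x + 2) = -5/(x + 2) + 2/(x + 1): now ∫(2/(x + 1)) dx + ∫(-5/(x + 2)) dx.
Step 2. Evaluate the standard form [assuming x > -1]: now 2*log(x + 1) + ∫(-5/(x + 2)) dx.
Step 3. Evaluate the standard form [assuming x > -2]: now 2*log(x + 1) - 5*log(x + 2).
Answer: 2*log(x + 1) - 5*log(x + 2).


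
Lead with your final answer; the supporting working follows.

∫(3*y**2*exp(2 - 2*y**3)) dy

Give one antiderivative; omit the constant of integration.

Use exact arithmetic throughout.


The answer is -exp(2 - 2*y**3)/2.
Step 1. Substitute u = y**3 - 1, turning ∫(3*y**2*exp(2 - 2*y**3)) dy into ∫(exp(-2*u)) du: now ∫(exp(-2*u)) du.
Step 2. Evaluate the standard form: now -exp(-2*u)/2.
Step 3. Substitute back u = y**3 - 1: now -exp(2 - 2*y**3)/2.
Answer: -exp(2 - 2*y**3)/2.


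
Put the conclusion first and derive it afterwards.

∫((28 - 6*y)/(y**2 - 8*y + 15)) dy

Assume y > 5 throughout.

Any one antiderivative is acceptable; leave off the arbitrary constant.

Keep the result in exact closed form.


The answer is -log(y - 5) - 5*log(y - 3).
Step 1. Decompose ∫((28 - 6*y)/(y**2 - 8*y + 15)) dy by partial fractions, (28 - 6*y)/(y**2 - 8*y + 15) = -5/(y - 3) - 1/(y - 5): now ∫(-1/(y - 5)) dy + ∫(-5/(y - 3)) dy.
Step 2. Evaluate the standard form [assuming y > 5]: now -log(y - 5) + ∫(-5/(y - 3)) dy.
Step 3. Evaluate the standard form [assuming y > 3]: now -log(y - 5) - 5*log(y - 3).
Answer: -log(y - 5) - 5*log(y - 3).


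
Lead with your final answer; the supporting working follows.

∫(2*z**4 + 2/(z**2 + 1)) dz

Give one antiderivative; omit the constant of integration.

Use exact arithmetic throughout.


The answer is 2*z**5/5 + 2*atan(z).
Step 1. Rewrite: now ∫(2*z**4) dz + ∫(2/(z**2 + 1)) dz.
Step 2. Evaluate the standard form: now 2*z**5/5 + ∫(2/(z**2 + 1)) dz.
Step 3. Evaluate the standard form: now 2*z**5/5 + 2*atan(z).
Answer: 2*z**5/5 + 2*atan(z).


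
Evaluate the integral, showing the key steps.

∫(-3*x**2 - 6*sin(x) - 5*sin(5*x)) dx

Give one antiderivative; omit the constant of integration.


Step 1. Rewrite: now ∫(-3*x**2) dx + ∫(-6*sin(x)) dx + ∫(-5*sin(5*x)) dx.
Step 2. Evaluate the standard form: now 6*cos(x) + ∫(-3*x**2) dx + ∫(-5*sin(5*x)) dx.
Step 3. Evaluate the standard form: now 6*cos(x) + cos(5*x) + ∫(-3*x**2) dx.
Step 4. Evaluate the standard form: now -x**3 + 6*cos(x) + cos(5*x).
Answer: -x**3 + 6*cos(x) + cos(5*x).


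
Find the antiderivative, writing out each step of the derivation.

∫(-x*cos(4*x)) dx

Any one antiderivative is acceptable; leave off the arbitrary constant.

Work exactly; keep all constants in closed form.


Step 1. Integrate ∫(-x*cos(4*x)) dx by parts with u = x, dv = (-cos(4*x)) dx, so v = -sin(4*x)/4: now -x*sin(4*x)/4 + ∫(sin(4*x)/4) dx.
Step 2. Evaluate the standard form: now -x*sin(4*x)/4 - cos(4*x)/16.
Answer: -x*sin(4*x)/4 - cos(4*x)/16.


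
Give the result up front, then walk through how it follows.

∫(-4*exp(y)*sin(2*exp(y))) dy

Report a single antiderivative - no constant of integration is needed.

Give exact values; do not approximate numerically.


The answer is 2*cos(2*exp(y)).
Step 1. Substitute u = exp(y), turning ∫(-4*exp(y)*sin(2*exp(y))) dy into ∫(-4*sin(2*u)) du: now ∫(-4*sin(2*u)) du.
Step 2. Evaluate the standard form: now 2*cos(2*u).
Step 3. Substitute back u = exp(y): now 2*cos(2*exp(y)).
Answer: 2*cos(2*exp(y)).


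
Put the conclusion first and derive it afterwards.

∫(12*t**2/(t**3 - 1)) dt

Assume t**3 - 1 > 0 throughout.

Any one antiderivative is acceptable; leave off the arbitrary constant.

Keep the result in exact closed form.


The answer is 4*log(t**3 - 1).
Step 1. Substitute u = t**3 - 1, turning ∫(12*t**2/(t**3 - 1)) dt into ∫(4/u) du: now ∫(4/u) du.
Step 2. Evaluate the standard form [assuming u > 0]: now 4*log(u).
Step 3. Substitute back u = t**3 - 1: now 4*log(t**3 - 1).
Answer: 4*log(t**3 - 1).


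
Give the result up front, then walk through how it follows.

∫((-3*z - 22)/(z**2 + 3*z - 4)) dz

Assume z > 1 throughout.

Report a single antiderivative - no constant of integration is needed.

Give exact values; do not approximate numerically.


The answer is -5*log(z - 1) + 2*log(z + 4).
Step 1. Decompose ∫((-3*z - 22)/(z**2 + 3*z - 4)) dz by partial fractions, (-3*z - 22)/(z**2 + 3*z - 4) = 2/(z + 4) - 5/(z - 1): now ∫(-5/(z - 1)) dz + ∫(2/(z + 4)) dz.
Step 2. Evaluate the standard form [assuming z > 1]: now -5*log(z - 1) + ∫(2/(z + 4)) dz.
Step 3. Evaluate the standard form [assuming z > -4]: now -5*log(z - 1) + 2*log(z + 4).
Answer: -5*log(z - 1) + 2*log(z + 4).


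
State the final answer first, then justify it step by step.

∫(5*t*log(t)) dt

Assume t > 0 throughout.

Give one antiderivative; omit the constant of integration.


The answer is 5*t**2*log(t)/2 - 5*t**2/4.
Step 1. Integrate ∫(5*t*log(t)) dt by parts with u = log(t), dv = (5*t) dt, so v = 5*t**2/2 [assuming t > 0]: now 5*t**2*log(t)/2 + ∫(-5*t/2) dt.
Step 2. Evaluate the standard form: now 5*t**2*log(t)/2 - 5*t**2/4.
Answer: 5*t**2*log(t)/2 - 5*t**2/4.


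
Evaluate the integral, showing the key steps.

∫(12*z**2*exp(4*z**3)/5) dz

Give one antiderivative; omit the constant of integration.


Step 1. Substitute u = z**3, turning ∫(12*z**2*exp(4*z**3)/5) dz into ∫(4*exp(4*u)/5) du: now ∫(4*exp(4*u)/5) du.
Step 2. Evaluate the standard form: now exp(4*u)/5.
Step 3. Substitute back u = z**3: now exp(4*z**3)/5.
Answer: exp(4*z**3)/5.


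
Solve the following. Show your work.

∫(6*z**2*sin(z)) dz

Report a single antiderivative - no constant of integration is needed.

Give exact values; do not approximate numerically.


Step 1. Integrate ∫(6*z**2*sin(z)) dz by parts with u = z**2, dv = (6*sin(z)) dz, so v = -6*cos(z): now -6*z**2*cos(z) + ∫(12*z*cos(z)) dz.
Step 2. Integrate ∫(12*z*cos(z)) dz by parts with u = z, dv = (12*cos(z)) dz, so v = 12*sin(z): now -6*z**2*cos(z) + 12*z*sin(z) + ∫(-12*sin(z)) dz.
Step 3. Evaluate the standard form: now -6*z**2*cos(z) + 12*z*sin(z) + 12*cos(z).
Answer: -6*z**2*cos(z) + 12*z*sin(z) + 12*cos(z).


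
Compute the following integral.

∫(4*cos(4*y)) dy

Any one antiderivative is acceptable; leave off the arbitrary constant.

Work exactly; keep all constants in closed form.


Answer: sin(4*y).


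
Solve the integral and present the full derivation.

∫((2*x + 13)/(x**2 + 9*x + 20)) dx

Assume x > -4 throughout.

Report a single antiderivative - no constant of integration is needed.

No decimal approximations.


Step 1. Decompose ∫((2*x + 13)/(x**2 + 9*x + 20)) dx by partial fractions, (2*x + 13)/(x**2 + 9*x + 20) = -3/(x + 5) + 5/(x + 4): now ∫(5/(x + 4)) dx + ∫(-3/(x + 5)) dx.
Step 2. Evaluate the standard form [assuming x > -5]: now -3*log(x + 5) + ∫(5/(x + 4)) dx.
Step 3. Evaluate the standard form [assuming x > -4]: now 5*log(x + 4) - 3*log(x + 5).
Answer: 5*log(x + 4) - 3*log(x + 5).


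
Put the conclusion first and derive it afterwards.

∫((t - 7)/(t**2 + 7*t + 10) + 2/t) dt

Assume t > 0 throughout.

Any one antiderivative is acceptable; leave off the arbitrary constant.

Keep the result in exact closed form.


The answer is 2*log(t) - 3*log(t + 2) + 4*log(t + 5).
Step 1. Rewrite: now ∫(2/t) dt + ∫((t - 7)/(t**2 + 7*t + 10)) dt.
Step 2. Evaluate the standard form [assuming t > 0]: now 2*log(t) + ∫((t - 7)/(t**2 + 7*t + 10)) dt.
Step 3. Decompose ∫((t - 7)/(t**2 + 7*t + 10)) dt by partial fractions, (t - 7)/(t**2 + 7*t + 10) = 4/(t + 5) - 3/(t + 2): now 2*log(t) + ∫(-3/(t + 2)) dt + ∫(4/(t + 5)) dt.
Step 4. Evaluate the standard form [assuming t > -2]: now 2*log(t) - 3*log(t + 2) + ∫(4/(t + 5)) dt.
Step 5. Evaluate the standard form [assuming t > -5]: now 2*log(t) - 3*log(t + 2) + 4*log(t + 5).
Answer: 2*log(t) - 3*log(t + 2) + 4*log(t + 5).


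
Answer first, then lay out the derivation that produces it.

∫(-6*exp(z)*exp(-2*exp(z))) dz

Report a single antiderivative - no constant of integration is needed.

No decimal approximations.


The answer is 3*exp(-2*exp(z)).
Step 1. Substitute u = exp(z), turning ∫(-6*exp(z)*exp(-2*exp(z))) dz into ∫(-6*exp(-2*u)) du: now ∫(-6*exp(-2*u)) du.
Step 2. Evaluate the standard form: now 3*exp(-2*u).
Step 3. Substitute back u = exp(z): now 3*exp(-2*exp(z)).
Answer: 3*exp(-2*exp(z)).


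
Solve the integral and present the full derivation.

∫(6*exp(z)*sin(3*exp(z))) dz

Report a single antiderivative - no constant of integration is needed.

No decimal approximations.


Step 1. Substitute u = exp(z), turning ∫(6*exp(z)*sin(3*exp(z))) dz into ∫(6*sin(3*u)) du: now ∫(6*sin(3*u)) du.
Step 2. Evaluate the standard form: now -2*cos(3*u).
Step 3. Substitute back u = exp(z): now -2*cos(3*exp(z)).
Answer: -2*cos(3*exp(z)).


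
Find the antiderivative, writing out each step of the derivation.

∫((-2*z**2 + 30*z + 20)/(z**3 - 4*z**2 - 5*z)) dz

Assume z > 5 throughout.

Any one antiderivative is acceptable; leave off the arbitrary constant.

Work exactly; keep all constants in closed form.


Step 1. Decompose ∫((-2*z**2 + 30*z + 20)/(z**3 - 4*z**2 - 5*z)) dz by partial fractions, (-2*z**2 + 30*z + 20)/(z**3 - 4*z**2 - 5*z) = -2/(z + 1) + 4/(z - 5) - 4/z: now ∫(-4/z) dz + ∫(4/(z - 5)) dz + ∫(-2/(z + 1)) dz.
Step 2. Evaluate the standard form [assuming z > 5]: now 4*log(z - 5) + ∫(-4/z) dz + ∫(-2/(z + 1)) dz.
Step 3. Evaluate the standard form [assuming z > -1]: now 4*log(z - 5) - 2*log(z + 1) + ∫(-4/z) dz.
Step 4. Evaluate the standard form [assuming z > 0]: now -4*log(z) + 4*log(z - 5) - 2*log(z + 1).
Answer: -4*log(z) + 4*log(z - 5) - 2*log(z + 1).


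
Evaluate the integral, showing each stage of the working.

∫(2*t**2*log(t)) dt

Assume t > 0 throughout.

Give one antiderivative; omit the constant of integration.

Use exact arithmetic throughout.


Step 1. Integrate ∫(2*t**2*log(t)) dt by parts with u = log(t), dv = (2*t**2) dt, so v = 2*t**3/3 [assuming t > 0]: now 2*t**3*log(t)/3 + ∫(-2*t**2/3) dt.
Step 2. Evaluate the standard form: now 2*t**3*log(t)/3 - 2*t**3/9.
Answer: 2*t**3*log(t)/3 - 2*t**3/9.


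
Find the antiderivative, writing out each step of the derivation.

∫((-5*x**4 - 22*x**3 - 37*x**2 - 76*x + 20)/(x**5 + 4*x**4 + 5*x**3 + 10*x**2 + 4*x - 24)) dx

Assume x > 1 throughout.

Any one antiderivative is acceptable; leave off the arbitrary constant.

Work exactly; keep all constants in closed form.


Step 1. Decompose ∫((-5*x**4 - 22*x**3 - 37*x**2 - 76*x + 20)/(x**5 + 4*x**4 + 5*x**3 + 10*x**2 + 4*x - 24)) dx by partial fractions, (-5*x**4 - 22*x**3 - 37*x**2 - 76*x + 20)/(x**5 + 4*x**4 + 5*x**3 + 10*x**2 + 4*x - 24) = -4/(x**2 + 4) + 2/(x + 3) - 5/(x + 2) - 2/(x - 1): now ∫(-2/(x - 1)) dx + ∫(-5/(x + 2)) dx + ∫(2/(x + 3)) dx + ∫(-4/(x**2 + 4)) dx.
Step 2. Evaluate the standard form [assuming x > 1]: now -2*log(x - 1) + ∫(-5/(x + 2)) dx + ∫(2/(x + 3)) dx + ∫(-4/(x**2 + 4)) dx.
Step 3. Evaluate the standard form [assuming x > -2]: now -2*log(x - 1) - 5*log(x + 2) + ∫(2/(x + 3)) dx + ∫(-4/(x**2 + 4)) dx.
Step 4. Evaluate the standard form [assuming x > -3]: now -2*log(x - 1) - 5*log(x + 2) + 2*log(x + 3) + ∫(-4/(x**2 + 4)) dx.
Step 5. Evaluate the standard form: now -2*log(x - 1) - 5*log(x + 2) + 2*log(x + 3) - 2*atan(x/2).
Answer: -2*log(x - 1) - 5*log(x + 2) + 2*log(x + 3) - 2*atan(x/2).


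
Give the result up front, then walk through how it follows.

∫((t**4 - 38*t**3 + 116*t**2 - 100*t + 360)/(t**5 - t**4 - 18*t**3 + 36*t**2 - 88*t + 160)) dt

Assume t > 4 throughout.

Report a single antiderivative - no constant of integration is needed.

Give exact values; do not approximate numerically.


The answer is -log(t - 4) - 3*log(t - 2) + 5*log(t + 5) - atan(t/2).
Step 1. Decompose ∫((t**4 - 38*t**3 + 116*t**2 - 100*t + 360)/(t**5 - t**4 - 18*t**3 + 36*t**2 - 88*t + 160)) dt by partial fractions, (t**4 - 38*t**3 + 116*t**2 - 100*t + 360)/(t**5 - t**4 - 18*t**3 + 36*t**2 - 88*t + 160) = -2/(t**2 + 4) + 5/(t + 5) - 3/(t - 2) - 1/(t - 4): now ∫(-1/(t - 4)) dt + ∫(-3/(t - 2)) dt + ∫(5/(t + 5)) dt + ∫(-2/(t**2 + 4)) dt.
Step 2. Evaluate the standard form [assuming t > 2]: now -3*log(t - 2) + ∫(-1/(t - 4)) dt + ∫(5/(t + 5)) dt + ∫(-2/(t**2 + 4)) dt.
Step 3. Evaluate the standard form [assuming t > 4]: now -log(t - 4) - 3*log(t - 2) + ∫(5/(t + 5)) dt + ∫(-2/(t**2 + 4)) dt.
Step 4. Evaluate the standard form [assuming t > -5]: now -log(t - 4) - 3*log(t - 2) + 5*log(t + 5) + ∫(-2/(t**2 + 4)) dt.
Step 5. Evaluate the standard form: now -log(t - 4) - 3*log(t - 2) + 5*log(t + 5) - atan(t/2).
Answer: -log(t - 4) - 3*log(t - 2) + 5*log(t + 5) - atan(t/2).


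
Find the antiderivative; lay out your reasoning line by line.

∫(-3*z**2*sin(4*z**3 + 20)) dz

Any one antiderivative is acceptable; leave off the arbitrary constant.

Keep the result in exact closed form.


Step 1. Substitute u = z**3 + 5, turning ∫(-3*z**2*sin(4*z**3 + 20)) dz into ∫(-sin(4*u)) du: now ∫(-sin(4*u)) du.
Step 2. Evaluate the standard form: now cos(4*u)/4.
Step 3. Substitute back u = z**3 + 5: now cos(4*z**3 + 20)/4.
Answer: cos(4*z**3 + 20)/4.


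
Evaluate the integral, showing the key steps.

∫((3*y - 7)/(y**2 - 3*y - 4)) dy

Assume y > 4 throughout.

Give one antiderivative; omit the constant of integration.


Step 1. Decompose ∫((3*y - 7)/(y**2 - 3*y - 4)) dy by partial fractions, (3*y - 7)/(y**2 - 3*y - 4) = 2/(y + 1) + 1/(y - 4): now ∫(1/(y - 4)) dy + ∫(2/(y + 1)) dy.
Step 2. Evaluate the standard form [assuming y > -1]: now 2*log(y + 1) + ∫(1/(y - 4)) dy.
Step 3. Evaluate the standard form [assuming y > 4]: now log(y - 4) + 2*log(y + 1).
Answer: log(y - 4) + 2*log(y + 1).


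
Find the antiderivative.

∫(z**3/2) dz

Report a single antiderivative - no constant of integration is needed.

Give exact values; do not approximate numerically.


Answer: z**4/8.


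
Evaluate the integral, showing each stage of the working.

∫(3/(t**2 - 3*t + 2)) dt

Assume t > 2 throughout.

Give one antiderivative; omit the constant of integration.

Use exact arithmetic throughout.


Step 1. Decompose ∫(3/(t**2 - 3*t + 2)) dt by partial fractions, 3/(t**2 - 3*t + 2) = -3/(t - 1) + 3/(t - 2): now ∫(3/(t - 2)) dt + ∫(-3/(t - 1)) dt.
Step 2. Evaluate the standard form [assuming t > 1]: now -3*log(t - 1) + ∫(3/(t - 2)) dt.
Step 3. Evaluate the standard form [assuming t > 2]: now 3*log(t - 2) - 3*log(t - 1).
Answer: 3*log(t - 2) - 3*log(t - 1).


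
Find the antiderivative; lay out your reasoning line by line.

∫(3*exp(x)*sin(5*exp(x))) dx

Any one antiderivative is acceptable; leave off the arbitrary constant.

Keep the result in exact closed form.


Step 1. Substitute u = exp(x), turning ∫(3*exp(x)*sin(5*exp(x))) dx into ∫(3*sin(5*u)) du: now ∫(3*sin(5*u)) du.
Step 2. Evaluate the standard form: now -3*cos(5*u)/5.
Step 3. Substitute back u = exp(x): now -3*cos(5*exp(x))/5.
Answer: -3*cos(5*exp(x))/5.


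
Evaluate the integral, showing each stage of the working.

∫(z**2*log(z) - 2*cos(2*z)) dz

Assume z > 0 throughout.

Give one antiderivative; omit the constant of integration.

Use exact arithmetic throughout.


Step 1. Rewrite: now ∫(z**2*log(z)) dz + ∫(-2*cos(2*z)) dz.
Step 2. Integrate ∫(z**2*log(z)) dz by parts with u = log(z), dv = (z**2) dz, so v = z**3/3 [assuming z > 0]: now z**3*log(z)/3 + ∫(-z**2/3) dz + ∫(-2*cos(2*z)) dz.
Step 3. Evaluate the standard form: now z**3*log(z)/3 - z**3/9 + ∫(-2*cos(2*z)) dz.
Step 4. Evaluate the standard form: now z**3*log(z)/3 - z**3/9 - sin(2*z).
Answer: z**3*log(z)/3 - z**3/9 - sin(2*z).


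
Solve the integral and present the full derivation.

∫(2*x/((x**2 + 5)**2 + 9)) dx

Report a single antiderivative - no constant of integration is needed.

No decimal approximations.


Step 1. Substitute u = x**2 + 5, turning ∫(2*x/((x**2 + 5)**2 + 9)) dx into ∫(1/(u**2 + 9)) du: now ∫(1/(u**2 + 9)) du.
Step 2. Evaluate the standard form: now atan(u/3)/3.
Step 3. Substitute back u = x**2 + 5: now atan(x**2/3 + 5/3)/3.
Answer: atan(x**2/3 + 5/3)/3.


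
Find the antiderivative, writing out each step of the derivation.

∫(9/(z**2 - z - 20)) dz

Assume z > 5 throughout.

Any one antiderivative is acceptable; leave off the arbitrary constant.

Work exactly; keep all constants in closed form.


Step 1. Decompose ∫(9/(z**2 - z - 20)) dz by partial fractions, 9/(z**2 - z - 20) = -1/(z + 4) + 1/(z - 5): now ∫(1/(z - 5)) dz + ∫(-1/(z + 4)) dz.
Step 2. Evaluate the standard form [assuming z > -4]: now -log(z + 4) + ∫(1/(z - 5)) dz.
Step 3. Evaluate the standard form [assuming z > 5]: now log(z - 5) - log(z + 4).
Answer: log(z - 5) - log(z + 4).


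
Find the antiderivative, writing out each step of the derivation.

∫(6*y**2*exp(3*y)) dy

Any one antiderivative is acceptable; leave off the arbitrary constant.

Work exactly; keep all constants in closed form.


Step 1. Integrate ∫(6*y**2*exp(3*y)) dy by parts with u = y**2, dv = (6*exp(3*y)) dy, so v = 2*exp(3*y): now 2*y**2*exp(3*y) + ∫(-4*y*exp(3*y)) dy.
Step 2. Integrate ∫(-4*y*exp(3*y)) dy by parts with u = y, dv = (-4*exp(3*y)) dy, so v = -4*exp(3*y)/3: now 2*y**2*exp(3*y) - 4*y*exp(3*y)/3 + ∫(4*exp(3*y)/3) dy.
Step 3. Evaluate the standard form: now 2*y**2*exp(3*y) - 4*y*exp(3*y)/3 + 4*exp(3*y)/9.
Answer: 2*y**2*exp(3*y) - 4*y*exp(3*y)/3 + 4*exp(3*y)/9.


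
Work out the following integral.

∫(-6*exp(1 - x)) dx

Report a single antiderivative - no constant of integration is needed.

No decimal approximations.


Answer: 6*exp(1 - x).


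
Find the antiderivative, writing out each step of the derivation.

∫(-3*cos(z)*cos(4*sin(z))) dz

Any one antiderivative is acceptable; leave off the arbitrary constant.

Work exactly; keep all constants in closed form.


Step 1. Substitute u = sin(z), turning ∫(-3*cos(z)*cos(4*sin(z))) dz into ∫(-3*cos(4*u)) du: now ∫(-3*cos(4*u)) du.
Step 2. Evaluate the standard form: now -3*sin(4*u)/4.
Step 3. Substitute back u = sin(z): now -3*sin(4*sin(z))/4.
Answer: -3*sin(4*sin(z))/4.


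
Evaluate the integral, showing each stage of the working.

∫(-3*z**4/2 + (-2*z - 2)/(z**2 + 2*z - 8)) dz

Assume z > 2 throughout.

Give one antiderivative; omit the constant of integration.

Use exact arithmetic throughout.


Step 1. Rewrite: now ∫(-3*z**4/2) dz + ∫((-2*z - 2)/(z**2 + 2*z - 8)) dz.
Step 2. Decompose ∫((-2*z - 2)/(z**2 + 2*z - 8)) dz by partial fractions, (-2*z - 2)/(z**2 + 2*z - 8) = -1/(z + 4) - 1/(z - 2): now ∫(-3*z**4/2) dz + ∫(-1/(z - 2)) dz + ∫(-1/(z + 4)) dz.
Step 3. Evaluate the standard form [assuming z > 2]: now -log(z - 2) + ∫(-3*z**4/2) dz + ∫(-1/(z + 4)) dz.
Step 4. Evaluate the standard form [assuming z > -4]: now -log(z - 2) - log(z + 4) + ∫(-3*z**4/2) dz.
Step 5. Evaluate the standard form: now -3*z**5/10 - log(z - 2) - log(z + 4).
Answer: -3*z**5/10 - log(z - 2) - log(z + 4).


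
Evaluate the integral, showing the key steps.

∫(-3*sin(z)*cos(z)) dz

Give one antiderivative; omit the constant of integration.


Step 1. Substitute u = sin(z), turning ∫(-3*sin(z)*cos(z)) dz into ∫(-3*u) du: now ∫(-3*u) du.
Step 2. Evaluate the standard form: now -3*u**2/2.
Step 3. Substitute back u = sin(z): now -3*sin(z)**2/2.
Answer: -3*sin(z)**2/2.


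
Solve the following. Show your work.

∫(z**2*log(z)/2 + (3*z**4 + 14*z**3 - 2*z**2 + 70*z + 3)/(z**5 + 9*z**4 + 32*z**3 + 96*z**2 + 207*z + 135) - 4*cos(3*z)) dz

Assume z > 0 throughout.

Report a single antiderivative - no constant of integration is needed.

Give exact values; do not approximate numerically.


Step 1. Rewrite: now ∫(z**2*log(z)/2) dz + ∫((3*z**4 + 14*z**3 - 2*z**2 + 70*z + 3)/(z**5 + 9*z**4 + 32*z**3 + 96*z**2 + 207*z + 135)) dz + ∫(-4*cos(3*z)) dz.
Step 2. Evaluate the standard form: now -4*sin(3*z)/3 + ∫(z**2*log(z)/2) dz + ∫((3*z**4 + 14*z**3 - 2*z**2 + 70*z + 3)/(z**5 + 9*z**4 + 32*z**3 + 96*z**2 + 207*z + 135)) dz.
Step 3. Decompose ∫((3*z**4 + 14*z**3 - 2*z**2 + 70*z + 3)/(z**5 + 9*z**4 + 32*z**3 + 96*z**2 + 207*z + 135)) dz by partial fractions, (3*z**4 + 14*z**3 - 2*z**2 + 70*z + 3)/(z**5 + 9*z**4 + 32*z**3 + 96*z**2 + 207*z + 135) = -4/(z**2 + 9) - 1/(z + 5) + 5/(z + 3) - 1/(z + 1): now -4*sin(3*z)/3 + ∫(z**2*log(z)/2) dz + ∫(-1/(z + 1)) dz + ∫(5/(z + 3)) dz + ∫(-1/(z + 5)) dz + ∫(-4/(z**2 + 9)) dz.
Step 4. Evaluate the standard form [assuming z > -1]: now -log(z + 1) - 4*sin(3*z)/3 + ∫(z**2*log(z)/2) dz + ∫(5/(z + 3)) dz + ∫(-1/(z + 5)) dz + ∫(-4/(z**2 + 9)) dz.
Step 5. Evaluate the standard form [assuming z > -3]: now -log(z + 1) + 5*log(z + 3) - 4*sin(3*z)/3 + ∫(z**2*log(z)/2) dz + ∫(-1/(z + 5)) dz + ∫(-4/(z**2 + 9)) dz.
Step 6. Evaluate the standard form [assuming z > -5]: now -log(z + 1) + 5*log(z + 3) - log(z + 5) - 4*sin(3*z)/3 + ∫(z**2*log(z)/2) dz + ∫(-4/(z**2 + 9)) dz.
Step 7. Evaluate the standard form: now -log(z + 1) + 5*log(z + 3) - log(z + 5) - 4*sin(3*z)/3 - 4*atan(z/3)/3 + ∫(z**2*log(z)/2) dz.
Step 8. Integrate ∫(z**2*log(z)/2) dz by parts with u = log(z), dv = (z**2/2) dz, so v = z**3/6 [assuming z > 0]: now z**3*log(z)/6 - log(z + 1) + 5*log(z + 3) - log(z + 5) - 4*sin(3*z)/3 - 4*atan(z/3)/3 + ∫(-z**2/6) dz.
Step 9. Evaluate the standard form: now z**3*log(z)/6 - z**3/18 - log(z + 1) + 5*log(z + 3) - log(z + 5) - 4*sin(3*z)/3 - 4*atan(z/3)/3.
Answer: z**3*log(z)/6 - z**3/18 - log(z + 1) + 5*log(z + 3) - log(z + 5) - 4*sin(3*z)/3 - 4*atan(z/3)/3.


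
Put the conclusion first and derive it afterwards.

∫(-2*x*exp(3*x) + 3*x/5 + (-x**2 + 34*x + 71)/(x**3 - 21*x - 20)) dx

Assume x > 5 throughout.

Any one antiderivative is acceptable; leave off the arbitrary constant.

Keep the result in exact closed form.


The answer is 3*x**2/10 - 2*x*exp(3*x)/3 + 2*exp(3*x)/9 + 4*log(x - 5) - 2*log(x + 1) - 3*log(x + 4).
Step 1. Rewrite: now ∫(3*x/5) dx + ∫(-2*x*exp(3*x)) dx + ∫((-x**2 + 34*x + 71)/(x**3 - 21*x - 20)) dx.
Step 2. Evaluate the standard form: now 3*x**2/10 + ∫(-2*x*exp(3*x)) dx + ∫((-x**2 + 34*x + 71)/(x**3 - 21*x - 20)) dx.
Step 3. Decompose ∫((-x**2 + 34*x + 71)/(x**3 - 21*x - 20)) dx by partial fractions, (-x**2 + 34*x + 71)/(x**3 - 21*x - 20) = -3/(x + 4) - 2/(x + 1) + 4/(x - 5): now 3*x**2/10 + ∫(-2*x*exp(3*x)) dx + ∫(4/(x - 5)) dx + ∫(-2/(x + 1)) dx + ∫(-3/(x + 4)) dx.
Step 4. Evaluate the standard form [assuming x > -4]: now 3*x**2/10 - 3*log(x + 4) + ∫(-2*x*exp(3*x)) dx + ∫(4/(x - 5)) dx + ∫(-2/(x + 1)) dx.
Step 5. Evaluate the standard form [assuming x > 5]: now 3*x**2/10 + 4*log(x - 5) - 3*log(x + 4) + ∫(-2*x*exp(3*x)) dx + ∫(-2/(x + 1)) dx.
Step 6. Evaluate the standard form [assuming x > -1]: now 3*x**2/10 + 4*log(x - 5) - 2*log(x + 1) - 3*log(x + 4) + ∫(-2*x*exp(3*x)) dx.
Step 7. Integrate ∫(-2*x*exp(3*x)) dx by parts with u = x, dv = (-2*exp(3*x)) dx, so v = -2*exp(3*x)/3: now 3*x**2/10 - 2*x*exp(3*x)/3 + 4*log(x - 5) - 2*log(x + 1) - 3*log(x + 4) + ∫(2*exp(3*x)/3) dx.
Step 8. Evaluate the standard form: now 3*x**2/10 - 2*x*exp(3*x)/3 + 2*exp(3*x)/9 + 4*log(x - 5) - 2*log(x + 1) - 3*log(x + 4).
Answer: 3*x**2/10 - 2*x*exp(3*x)/3 + 2*exp(3*x)/9 + 4*log(x - 5) - 2*log(x + 1) - 3*log(x + 4).


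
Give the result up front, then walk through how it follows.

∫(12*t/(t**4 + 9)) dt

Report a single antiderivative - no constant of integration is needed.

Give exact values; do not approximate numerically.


The answer is 2*atan(t**2/3).
Step 1. Substitute u = t**2, turning ∫(12*t/(t**4 + 9)) dt into ∫(6/(u**2 + 9)) du: now ∫(6/(u**2 + 9)) du.
Step 2. Evaluate the standard form: now 2*atan(u/3).
Step 3. Substitute back u = t**2: now 2*atan(t**2/3).
Answer: 2*atan(t**2/3).


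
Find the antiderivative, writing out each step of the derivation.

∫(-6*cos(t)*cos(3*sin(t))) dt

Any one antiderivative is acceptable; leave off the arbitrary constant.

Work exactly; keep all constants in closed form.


Step 1. Substitute u = sin(t), turning ∫(-6*cos(t)*cos(3*sin(t))) dt into ∫(-6*cos(3*u)) du: now ∫(-6*cos(3*u)) du.
Step 2. Evaluate the standard form: now -2*sin(3*u).
Step 3. Substitute back u = sin(t): now -2*sin(3*sin(t)).
Answer: -2*sin(3*sin(t)).


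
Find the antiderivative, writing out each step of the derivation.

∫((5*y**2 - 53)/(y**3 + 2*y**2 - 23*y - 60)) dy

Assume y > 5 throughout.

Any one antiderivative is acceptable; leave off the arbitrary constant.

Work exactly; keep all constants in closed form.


Step 1. Decompose ∫((5*y**2 - 53)/(y**3 + 2*y**2 - 23*y - 60)) dy by partial fractions, (5*y**2 - 53)/(y**3 + 2*y**2 - 23*y - 60) = 3/(y + 4) + 1/(y + 3) + 1/(y - 5): now ∫(1/(y - 5)) dy + ∫(1/(y + 3)) dy + ∫(3/(y + 4)) dy.
Step 2. Evaluate the standard form [assuming y > -3]: now log(y + 3) + ∫(1/(y - 5)) dy + ∫(3/(y + 4)) dy.
Step 3. Evaluate the standard form [assuming y > 5]: now log(y - 5) + log(y + 3) + ∫(3/(y + 4)) dy.
Step 4. Evaluate the standard form [assuming y > -4]: now log(y - 5) + log(y + 3) + 3*log(y + 4).
Answer: log(y - 5) + log(y + 3) + 3*log(y + 4).


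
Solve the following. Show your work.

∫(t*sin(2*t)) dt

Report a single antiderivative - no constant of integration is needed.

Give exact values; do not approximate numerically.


Step 1. Integrate ∫(t*sin(2*t)) dt by parts with u = t, dv = (sin(2*t)) dt, so v = -cos(2*t)/2: now -t*cos(2*t)/2 + ∫(cos(2*t)/2) dt.
Step 2. Evaluate the standard form: now -t*cos(2*t)/2 + sin(2*t)/4.
Answer: -t*cos(2*t)/2 + sin(2*t)/4.


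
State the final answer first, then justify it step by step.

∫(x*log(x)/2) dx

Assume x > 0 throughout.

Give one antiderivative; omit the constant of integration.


The answer is x**2*log(x)/4 - x**2/8.
Step 1. Integrate ∫(x*log(x)/2) dx by parts with u = log(x), dv = (x/2) dx, so v = x**2/4 [assuming x > 0]: now x**2*log(x)/4 + ∫(-x/4) dx.
Step 2. Evaluate the standard form: now x**2*log(x)/4 - x**2/8.
Answer: x**2*log(x)/4 - x**2/8.


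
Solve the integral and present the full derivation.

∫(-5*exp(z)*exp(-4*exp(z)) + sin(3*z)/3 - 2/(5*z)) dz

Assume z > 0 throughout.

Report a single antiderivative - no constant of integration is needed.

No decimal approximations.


Step 1. Rewrite: now ∫(-2/(5*z)) dz + ∫(-5*exp(z)*exp(-4*exp(z))) dz + ∫(sin(3*z)/3) dz.
Step 2. Evaluate the standard form [assuming z > 0]: now -2*log(z)/5 + ∫(-5*exp(z)*exp(-4*exp(z))) dz + ∫(sin(3*z)/3) dz.
Step 3. Substitute u = exp(z), turning ∫(-5*exp(z)*exp(-4*exp(z))) dz into ∫(-5*exp(-4*u)) du: now -2*log(z)/5 + ∫(-5*exp(-4*u)) du + ∫(sin(3*z)/3) dz.
Step 4. Evaluate the standard form: now -2*log(z)/5 + ∫(sin(3*z)/3) dz + 5*exp(-4*u)/4.
Step 5. Substitute back u = exp(z): now -2*log(z)/5 + ∫(sin(3*z)/3) dz + 5*exp(-4*exp(z))/4.
Step 6. Evaluate the standard form: now -2*log(z)/5 - cos(3*z)/9 + 5*exp(-4*exp(z))/4.
Answer: -2*log(z)/5 - cos(3*z)/9 + 5*exp(-4*exp(z))/4.


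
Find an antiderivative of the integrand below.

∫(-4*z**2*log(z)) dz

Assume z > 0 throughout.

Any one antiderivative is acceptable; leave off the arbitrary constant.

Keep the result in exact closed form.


Answer: -4*z**3*log(z)/3 + 4*z**3/9.


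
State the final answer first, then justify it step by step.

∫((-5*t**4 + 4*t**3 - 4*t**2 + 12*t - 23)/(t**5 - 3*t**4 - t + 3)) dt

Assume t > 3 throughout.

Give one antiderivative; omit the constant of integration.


The answer is -4*log(t - 3) + 2*log(t - 1) - 3*log(t + 1) - 4*atan(t).
Step 1. Decompose ∫((-5*t**4 + 4*t**3 - 4*t**2 + 12*t - 23)/(t**5 - 3*t**4 - t + 3)) dt by partial fractions, (-5*t**4 + 4*t**3 - 4*t**2 + 12*t - 23)/(t**5 - 3*t**4 - t + 3) = -4/(t**2 + 1) - 3/(t + 1) + 2/(t - 1) - 4/(t - 3): now ∫(-4/(t - 3)) dt + ∫(2/(t - 1)) dt + ∫(-3/(t + 1)) dt + ∫(-4/(t**2 + 1)) dt.
Step 2. Evaluate the standard form [assuming t > -1]: now -3*log(t + 1) + ∫(-4/(t - 3)) dt + ∫(2/(t - 1)) dt + ∫(-4/(t**2 + 1)) dt.
Step 3. Evaluate the standard form [assuming t > 1]: now 2*log(t - 1) - 3*log(t + 1) + ∫(-4/(t - 3)) dt + ∫(-4/(t**2 + 1)) dt.
Step 4. Evaluate the standard form [assuming t > 3]: now -4*log(t - 3) + 2*log(t - 1) - 3*log(t + 1) + ∫(-4/(t**2 + 1)) dt.
Step 5. Evaluate the standard form: now -4*log(t - 3) + 2*log(t - 1) - 3*log(t + 1) - 4*atan(t).
Answer: -4*log(t - 3) + 2*log(t - 1) - 3*log(t + 1) - 4*atan(t).


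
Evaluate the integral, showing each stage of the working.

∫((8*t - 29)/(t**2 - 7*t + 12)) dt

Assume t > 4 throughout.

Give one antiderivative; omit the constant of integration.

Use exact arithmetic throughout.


Step 1. Decompose ∫((8*t - 29)/(t**2 - 7*t + 12)) dt by partial fractions, (8*t - 29)/(t**2 - 7*t + 12) = 5/(t - 3) + 3/(t - 4): now ∫(3/(t - 4)) dt + ∫(5/(t - 3)) dt.
Step 2. Evaluate the standard form [assuming t > 3]: now 5*log(t - 3) + ∫(3/(t - 4)) dt.
Step 3. Evaluate the standard form [assuming t > 4]: now 3*log(t - 4) + 5*log(t - 3).
Answer: 3*log(t - 4) + 5*log(t - 3).


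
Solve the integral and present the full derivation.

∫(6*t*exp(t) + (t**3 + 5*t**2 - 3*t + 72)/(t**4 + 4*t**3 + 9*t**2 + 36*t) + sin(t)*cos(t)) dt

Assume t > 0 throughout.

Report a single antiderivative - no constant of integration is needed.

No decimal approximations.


Step 1. Rewrite: now ∫(6*t*exp(t)) dt + ∫((t**3 + 5*t**2 - 3*t + 72)/(t**4 + 4*t**3 + 9*t**2 + 36*t)) dt + ∫(sin(t)*cos(t)) dt.
Step 2. Integrate ∫(6*t*exp(t)) dt by parts with u = t, dv = (6*exp(t)) dt, so v = 6*exp(t): now 6*t*exp(t) + ∫((t**3 + 5*t**2 - 3*t + 72)/(t**4 + 4*t**3 + 9*t**2 + 36*t)) dt + ∫(sin(t)*cos(t)) dt + ∫(-6*exp(t)) dt.
Step 3. Evaluate the standard form: now 6*t*exp(t) - 6*exp(t) + ∫((t**3 + 5*t**2 - 3*t + 72)/(t**4 + 4*t**3 + 9*t**2 + 36*t)) dt + ∫(sin(t)*cos(t)) dt.
Step 4. Substitute u = sin(t), turning ∫(sin(t)*cos(t)) dt into ∫(u) du: now 6*t*exp(t) - 6*exp(t) + ∫(u) du + ∫((t**3 + 5*t**2 - 3*t + 72)/(t**4 + 4*t**3 + 9*t**2 + 36*t)) dt.
Step 5. Evaluate the standard form: now 6*t*exp(t) + u**2/2 - 6*exp(t) + ∫((t**3 + 5*t**2 - 3*t + 72)/(t**4 + 4*t**3 + 9*t**2 + 36*t)) dt.
Step 6. Substitute back u = sin(t): now 6*t*exp(t) - 6*exp(t) + sin(t)**2/2 + ∫((t**3 + 5*t**2 - 3*t + 72)/(t**4 + 4*t**3 + 9*t**2 + 36*t)) dt.
Step 7. Decompose ∫((t**3 + 5*t**2 - 3*t + 72)/(t**4 + 4*t**3 + 9*t**2 + 36*t)) dt by partial fractions, (t**3 + 5*t**2 - 3*t + 72)/(t**4 + 4*t**3 + 9*t**2 + 36*t) = -3/(t**2 + 9) - 1/(t + 4) + 2/t: now 6*t*exp(t) - 6*exp(t) + sin(t)**2/2 + ∫(2/t) dt + ∫(-1/(t + 4)) dt + ∫(-3/(t**2 + 9)) dt.
Step 8. Evaluate the standard form [assuming t > 0]: now 6*t*exp(t) - 6*exp(t) + 2*log(t) + sin(t)**2/2 + ∫(-1/(t + 4)) dt + ∫(-3/(t**2 + 9)) dt.
Step 9. Evaluate the standard form [assuming t > -4]: now 6*t*exp(t) - 6*exp(t) + 2*log(t) - log(t + 4) + sin(t)**2/2 + ∫(-3/(t**2 + 9)) dt.
Step 10. Evaluate the standard form: now 6*t*exp(t) - 6*exp(t) + 2*log(t) - log(t + 4) + sin(t)**2/2 - atan(t/3).
Answer: 6*t*exp(t) - 6*exp(t) + 2*log(t) - log(t + 4) + sin(t)**2/2 - atan(t/3).


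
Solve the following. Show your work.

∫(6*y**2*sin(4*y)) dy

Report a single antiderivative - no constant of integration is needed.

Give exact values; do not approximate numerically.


Step 1. Integrate ∫(6*y**2*sin(4*y)) dy by parts with u = y**2, dv = (6*sin(4*y)) dy, so v = -3*cos(4*y)/2: now -3*y**2*cos(4*y)/2 + ∫(3*y*cos(4*y)) dy.
Step 2. Integrate ∫(3*y*cos(4*y)) dy by parts with u = y, dv = (3*cos(4*y)) dy, so v = 3*sin(4*y)/4: now -3*y**2*cos(4*y)/2 + 3*y*sin(4*y)/4 + ∫(-3*sin(4*y)/4) dy.
Step 3. Evaluate the standard form: now -3*y**2*cos(4*y)/2 + 3*y*sin(4*y)/4 + 3*cos(4*y)/16.
Answer: -3*y**2*cos(4*y)/2 + 3*y*sin(4*y)/4 + 3*cos(4*y)/16.


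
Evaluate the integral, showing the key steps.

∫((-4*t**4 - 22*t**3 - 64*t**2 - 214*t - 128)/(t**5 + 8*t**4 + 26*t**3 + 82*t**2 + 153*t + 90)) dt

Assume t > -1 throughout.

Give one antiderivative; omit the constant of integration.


Step 1. Decompose ∫((-4*t**4 - 22*t**3 - 64*t**2 - 214*t - 128)/(t**5 + 8*t**4 + 26*t**3 + 82*t**2 + 153*t + 90)) dt by partial fractions, (-4*t**4 - 22*t**3 - 64*t**2 - 214*t - 128)/(t**5 + 8*t**4 + 26*t**3 + 82*t**2 + 153*t + 90) = -2/(t**2 + 9) - 1/(t + 5) - 4/(t + 2) + 1/(t + 1): now ∫(1/(t + 1)) dt + ∫(-4/(t + 2)) dt + ∫(-1/(t + 5)) dt + ∫(-2/(t**2 + 9)) dt.
Step 2. Evaluate the standard form [assuming t > -1]: now log(t + 1) + ∫(-4/(t + 2)) dt + ∫(-1/(t + 5)) dt + ∫(-2/(t**2 + 9)) dt.
Step 3. Evaluate the standard form [assuming t > -5]: now log(t + 1) - log(t + 5) + ∫(-4/(t + 2)) dt + ∫(-2/(t**2 + 9)) dt.
Step 4. Evaluate the standard form [assuming t > -2]: now log(t + 1) - 4*log(t + 2) - log(t + 5) + ∫(-2/(t**2 + 9)) dt.
Step 5. Evaluate the standard form: now log(t + 1) - 4*log(t + 2) - log(t + 5) - 2*atan(t/3)/3.
Answer: log(t + 1) - 4*log(t + 2) - log(t + 5) - 2*atan(t/3)/3.


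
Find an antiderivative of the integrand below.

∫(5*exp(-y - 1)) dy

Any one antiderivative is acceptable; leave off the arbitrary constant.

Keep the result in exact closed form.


Answer: -5*exp(-y - 1).


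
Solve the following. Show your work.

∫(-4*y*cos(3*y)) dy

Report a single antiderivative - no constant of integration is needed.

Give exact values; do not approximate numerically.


Step 1. Integrate ∫(-4*y*cos(3*y)) dy by parts with u = y, dv = (-4*cos(3*y)) dy, so v = -4*sin(3*y)/3: now -4*y*sin(3*y)/3 + ∫(4*sin(3*y)/3) dy.
Step 2. Evaluate the standard form: now -4*y*sin(3*y)/3 - 4*cos(3*y)/9.
Answer: -4*y*sin(3*y)/3 - 4*cos(3*y)/9.


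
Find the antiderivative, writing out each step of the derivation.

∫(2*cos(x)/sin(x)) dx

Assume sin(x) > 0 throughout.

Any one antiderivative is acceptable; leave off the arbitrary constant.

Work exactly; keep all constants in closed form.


Step 1. Substitute u = sin(x), turning ∫(2*cos(x)/sin(x)) dx into ∫(2/u) du: now ∫(2/u) du.
Step 2. Evaluate the standard form [assuming u > 0]: now 2*log(u).
Step 3. Substitute back u = sin(x): now 2*log(sin(x)).
Answer: 2*log(sin(x)).


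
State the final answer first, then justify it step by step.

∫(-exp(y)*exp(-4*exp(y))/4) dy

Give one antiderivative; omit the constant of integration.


The answer is exp(-4*exp(y))/16.
Step 1. Substitute u = exp(y), turning ∫(-exp(y)*exp(-4*exp(y))/4) dy into ∫(-exp(-4*u)/4) du: now ∫(-exp(-4*u)/4) du.
Step 2. Evaluate the standard form: now exp(-4*u)/16.
Step 3. Substitute back u = exp(y): now exp(-4*exp(y))/16.
Answer: exp(-4*exp(y))/16.


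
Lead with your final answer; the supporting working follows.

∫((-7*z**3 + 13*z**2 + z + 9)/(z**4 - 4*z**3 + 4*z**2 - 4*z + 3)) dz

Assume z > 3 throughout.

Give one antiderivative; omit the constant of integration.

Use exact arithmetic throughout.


The answer is -3*log(z - 3) - 4*log(z - 1) - 2*atan(z).
Step 1. Decompose ∫((-7*z**3 + 13*z**2 + z + 9)/(z**4 - 4*z**3 + 4*z**2 - 4*z + 3)) dz by partial fractions, (-7*z**3 + 13*z**2 + z + 9)/(z**4 - 4*z**3 + 4*z**2 - 4*z + 3) = -2/(z**2 + 1) - 4/(z - 1) - 3/(z - 3): now ∫(-3/(z - 3)) dz + ∫(-4/(z - 1)) dz + ∫(-2/(z**2 + 1)) dz.
Step 2. Evaluate the standard form [assuming z > 3]: now -3*log(z - 3) + ∫(-4/(z - 1)) dz + ∫(-2/(z**2 + 1)) dz.
Step 3. Evaluate the standard form [assuming z > 1]: now -3*log(z - 3) - 4*log(z - 1) + ∫(-2/(z**2 + 1)) dz.
Step 4. Evaluate the standard form: now -3*log(z - 3) - 4*log(z - 1) - 2*atan(z).
Answer: -3*log(z - 3) - 4*log(z - 1) - 2*atan(z).
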